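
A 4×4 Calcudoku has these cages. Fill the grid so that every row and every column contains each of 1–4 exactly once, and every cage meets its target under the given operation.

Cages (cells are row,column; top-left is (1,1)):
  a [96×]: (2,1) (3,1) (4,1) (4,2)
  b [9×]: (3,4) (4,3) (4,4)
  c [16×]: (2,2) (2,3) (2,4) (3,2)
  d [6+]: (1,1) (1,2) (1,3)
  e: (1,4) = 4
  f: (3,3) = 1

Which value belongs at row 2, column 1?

3

Cage e is a single given cell, so (1,4) = 4.
Cage c has product 16, so (3,2) = 2.
F is a freebie, leaving (3,3) = 1.
Cage b needs product 9; hence (3,4) = 3.
Cage a needs product 96, which forces (4,2) = 4.
Cage b has product 9; hence (4,3) = 3.
Cage b has product 9, leaving (4,4) = 1.
Column 3 now contains 3; hence (1,3) = 2.
Cage a has product 96, leaving (2,1) = 3.
4 is placed in column 2, so (2,2) = 1.
The 4 cells of cage c must have product 16; hence (2,3) = 4.
Column 4 now contains 1, leaving (2,4) = 2.
Row 3 now contains 3, so (3,1) = 4.
Row 4 already has 3; hence (4,1) = 2.
Column 1 already has 3, so (1,1) = 1.
Column 2 already has 1, leaving (1,2) = 3.
Filled in: 1 3 2 4 / 3 1 4 2 / 4 2 1 3 / 2 4 3 1.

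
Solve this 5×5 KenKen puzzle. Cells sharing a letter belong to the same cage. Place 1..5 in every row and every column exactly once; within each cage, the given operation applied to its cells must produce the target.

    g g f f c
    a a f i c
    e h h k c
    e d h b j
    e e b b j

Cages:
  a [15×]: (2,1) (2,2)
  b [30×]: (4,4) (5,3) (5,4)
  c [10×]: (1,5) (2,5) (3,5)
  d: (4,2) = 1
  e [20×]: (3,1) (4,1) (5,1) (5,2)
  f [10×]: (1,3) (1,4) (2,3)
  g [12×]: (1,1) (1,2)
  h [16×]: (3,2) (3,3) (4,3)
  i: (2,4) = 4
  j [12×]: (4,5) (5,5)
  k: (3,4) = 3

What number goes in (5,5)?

Cage i is given, so (2,4) = 4.
K is a freebie; hence (3,4) = 3.
D is a freebie; hence (4,2) = 1.
Column 2 already has 1, so (5,2) = 2.
Row 5 now contains 2, so (5,4) = 5.
Column 2 now contains 2, which forces (3,2) = 4.
The 3 cells of cage h must have product 16; hence (3,3) = 1.
Cage h has product 16, leaving (4,3) = 4.
Column 4 now contains 5; hence (4,4) = 2.
Row 4 now contains 4, so (4,5) = 3.
The 4 cells of cage e must have product 20, which forces (5,1) = 1.
5 is placed in row 5, so (5,3) = 3.
Column 5 now contains 3; hence (5,5) = 4.
Cage g needs two cells with product 12; hence (1,1) = 4.
Column 2 now contains 4, so (1,2) = 3.
2 is placed in column 4, which forces (1,4) = 1.
Column 2 already has 3, leaving (2,2) = 5.
5 is placed in row 2, so (2,3) = 2.
Row 2 now contains 2, which forces (2,5) = 1.
The 4 cells of cage e must have product 20, leaving (3,1) = 2.
Row 3 now contains 2, which forces (3,5) = 5.
Row 4 already has 2; hence (4,1) = 5.
2 is placed in column 3, leaving (1,3) = 5.
5 is placed in column 5, which forces (1,5) = 2.
5 is placed in row 2, which forces (2,1) = 3.
The full grid is 4 3 5 1 2 / 3 5 2 4 1 / 2 4 1 3 5 / 5 1 4 2 3 / 1 2 3 5 4.

4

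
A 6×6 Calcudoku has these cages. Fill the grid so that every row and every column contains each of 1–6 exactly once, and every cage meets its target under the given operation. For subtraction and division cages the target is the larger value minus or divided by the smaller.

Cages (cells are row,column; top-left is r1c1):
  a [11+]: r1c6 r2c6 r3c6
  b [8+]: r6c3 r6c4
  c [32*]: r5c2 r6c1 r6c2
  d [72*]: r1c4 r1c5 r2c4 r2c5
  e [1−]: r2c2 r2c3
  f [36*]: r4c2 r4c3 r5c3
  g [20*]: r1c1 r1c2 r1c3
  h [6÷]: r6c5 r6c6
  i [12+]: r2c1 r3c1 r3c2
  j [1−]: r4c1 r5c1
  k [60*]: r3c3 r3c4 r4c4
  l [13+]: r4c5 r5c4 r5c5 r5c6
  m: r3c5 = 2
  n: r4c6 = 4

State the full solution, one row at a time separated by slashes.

Cage m is given, which forces r3c5 = 2.
N is a freebie, leaving r4c6 = 4.
The 3 cells of cage c must have product 32, so r5c2 = 4.
Cage c needs product 32, so r6c1 = 4.
The 3 cells of cage c must have product 32, so r6c2 = 2.
The 3 cells of cage g must have product 20, leaving r1c3 = 4.
The only place for 4 in row 3 is r3c4.
Row 2 needs a 4, and only r2c5 is open for it.
Column 3 needs a 1, and only r4c3 is open for it.
Cage f needs product 36; hence r4c2 = 6.
Cage f has product 36; hence r5c3 = 6.
The two cells of cage e must have difference 1, so r2c3 = 2.
Cage a needs sum 11, which forces r1c6 = 2.
Cage l has sum 13, leaving r5c4 = 2.
The two cells of cage j must have difference 1, so r4c1 = 2.
The only place for 5 in row 2 is r2c1.
Column 1 already has 5; hence r1c1 = 1.
Cage g has product 20, leaving r1c2 = 5.
The 3 cells of cage i must have sum 12, so r3c1 = 6.
Cage i has sum 12, leaving r3c2 = 1.
Row 3 already has 6; hence r3c6 = 3.
Column 1 now contains 1; hence r5c1 = 3.
3 is placed in column 6, leaving r5c6 = 5.
1 is placed in column 2; hence r2c2 = 3.
Cage d has product 72, which forces r2c4 = 1.
3 is placed in column 6, so r2c6 = 6.
3 is placed in row 3, so r3c3 = 5.
Cage k has product 60; hence r4c4 = 3.
The 4 cells of cage l must have sum 13, which forces r4c5 = 5.
5 is placed in row 5; hence r5c5 = 1.
Column 3 now contains 5, so r6c3 = 3.
3 is placed in column 4, so r6c4 = 5.
Column 5 already has 1, leaving r6c5 = 6.
Column 6 now contains 6, so r6c6 = 1.
3 is placed in column 4, which forces r1c4 = 6.
6 is placed in column 5, leaving r1c5 = 3.

1 5 4 6 3 2 / 5 3 2 1 4 6 / 6 1 5 4 2 3 / 2 6 1 3 5 4 / 3 4 6 2 1 5 / 4 2 3 5 6 1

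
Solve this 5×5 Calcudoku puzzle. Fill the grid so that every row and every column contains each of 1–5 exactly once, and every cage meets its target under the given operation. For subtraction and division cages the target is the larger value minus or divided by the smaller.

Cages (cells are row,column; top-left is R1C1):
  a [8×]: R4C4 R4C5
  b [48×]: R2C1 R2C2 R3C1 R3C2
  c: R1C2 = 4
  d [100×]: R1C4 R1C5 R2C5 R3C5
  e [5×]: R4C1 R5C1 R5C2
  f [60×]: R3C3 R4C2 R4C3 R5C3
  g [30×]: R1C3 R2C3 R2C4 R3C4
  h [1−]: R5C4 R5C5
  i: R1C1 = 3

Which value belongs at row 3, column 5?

5

I is a freebie, leaving R1C1 = 3.
Cage c is a single given cell, leaving R1C2 = 4.
The 4 cells of cage d must have product 100, so R1C4 = 5.
Row 1 now contains 4, so R1C5 = 1.
Cage e has product 5, leaving R4C1 = 1.
The 3 cells of cage e must have product 5, leaving R5C1 = 5.
Cage e needs product 5, which forces R5C2 = 1.
1 is placed in row 1, so R1C3 = 2.
Cage g has product 30, so R2C3 = 5.
Row 2 already has 5; hence R2C5 = 4.
4 is placed in column 5; hence R3C5 = 5.
4 is placed in column 5, which forces R4C5 = 2.
Column 5 now contains 2, leaving R5C5 = 3.
Row 2 already has 4, leaving R2C1 = 2.
The 4 cells of cage b must have product 48, leaving R2C2 = 3.
Row 2 already has 3, leaving R2C4 = 1.
Cage b has product 48; hence R3C1 = 4.
Cage b needs product 48, leaving R3C2 = 2.
The 4 cells of cage f must have product 60, leaving R3C3 = 1.
1 is placed in column 4, leaving R3C4 = 3.
The 4 cells of cage f must have product 60, leaving R4C2 = 5.
Cage f needs product 60, which forces R4C3 = 3.
Row 4 already has 2; hence R4C4 = 4.
Row 5 now contains 3, so R5C3 = 4.
Column 4 already has 4; hence R5C4 = 2.
Completed grid: 3 4 2 5 1 / 2 3 5 1 4 / 4 2 1 3 5 / 1 5 3 4 2 / 5 1 4 2 3.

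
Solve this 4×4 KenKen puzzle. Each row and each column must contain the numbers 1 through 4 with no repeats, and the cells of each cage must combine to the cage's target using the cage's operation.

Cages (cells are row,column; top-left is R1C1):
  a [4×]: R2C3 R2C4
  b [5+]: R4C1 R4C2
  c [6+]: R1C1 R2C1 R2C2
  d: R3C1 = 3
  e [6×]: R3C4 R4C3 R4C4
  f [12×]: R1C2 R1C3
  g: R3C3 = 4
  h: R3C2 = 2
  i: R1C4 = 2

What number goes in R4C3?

I is a freebie, so R1C4 = 2.
D is a freebie, which forces R3C1 = 3.
Cage h is a single given cell, which forces R3C2 = 2.
G is a freebie, leaving R3C3 = 4.
Row 3 now contains 3; hence R3C4 = 1.
Column 4 now contains 1; hence R4C4 = 3.
3 is placed in column 1, leaving R1C1 = 1.
Cage f's pair has product 12, leaving R1C2 = 4.
4 is placed in column 3, leaving R1C3 = 3.
4 is placed in column 3, which forces R2C3 = 1.
Column 4 now contains 1, which forces R2C4 = 4.
Column 1 now contains 1; hence R4C1 = 4.
4 is placed in column 2, leaving R4C2 = 1.
Cage e has product 6; hence R4C3 = 2.
Row 2 now contains 4, so R2C1 = 2.
1 is placed in row 2, so R2C2 = 3.
Completed grid: 1 4 3 2 / 2 3 1 4 / 3 2 4 1 / 4 1 2 3.

2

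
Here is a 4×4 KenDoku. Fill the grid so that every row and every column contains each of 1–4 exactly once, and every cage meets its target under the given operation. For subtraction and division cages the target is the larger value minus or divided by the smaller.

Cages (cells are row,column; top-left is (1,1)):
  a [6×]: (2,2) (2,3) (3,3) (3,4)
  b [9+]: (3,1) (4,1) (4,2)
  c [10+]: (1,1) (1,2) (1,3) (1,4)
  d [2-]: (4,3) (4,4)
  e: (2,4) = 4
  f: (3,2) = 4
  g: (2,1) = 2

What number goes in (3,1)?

Cage g is a single given cell, leaving (2,1) = 2.
Cage e is a single given cell, which forces (2,4) = 4.
Cage f is given, leaving (3,2) = 4.
4 is placed in row 3; hence (3,1) = 3.
The 3 cells of cage b must have sum 9, so (4,1) = 4.
The 3 cells of cage b must have sum 9, which forces (4,2) = 2.
Column 1 already has 4; hence (1,1) = 1.
The 4 cells of cage c must have sum 10, so (1,2) = 3.
Cage c needs sum 10, so (1,3) = 4.
The 4 cells of cage c must have sum 10, which forces (1,4) = 2.
3 is placed in column 2, which forces (2,2) = 1.
1 is placed in row 2; hence (2,3) = 3.
Column 4 now contains 2, so (3,4) = 1.
3 is placed in column 3, so (4,3) = 1.
Column 4 now contains 1; hence (4,4) = 3.
Row 3 now contains 1; hence (3,3) = 2.
Completed grid: 1 3 4 2 / 2 1 3 4 / 3 4 2 1 / 4 2 1 3.

3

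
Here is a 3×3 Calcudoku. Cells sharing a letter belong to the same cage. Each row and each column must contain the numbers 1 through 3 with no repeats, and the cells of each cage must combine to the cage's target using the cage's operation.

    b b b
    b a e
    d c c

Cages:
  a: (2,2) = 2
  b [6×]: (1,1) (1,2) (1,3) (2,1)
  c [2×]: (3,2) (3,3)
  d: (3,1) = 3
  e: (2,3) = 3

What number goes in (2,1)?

Cage b has product 6, leaving (2,1) = 1.
A is a freebie, leaving (2,2) = 2.
E is a freebie; hence (2,3) = 3.
Cage d is a single given cell; hence (3,1) = 3.
Column 2 already has 2, so (3,2) = 1.
1 is placed in row 3, so (3,3) = 2.
Column 1 now contains 3, so (1,1) = 2.
Column 2 already has 1, leaving (1,2) = 3.
Column 3 already has 2, leaving (1,3) = 1.
Completed grid: 2 3 1 / 1 2 3 / 3 1 2.

1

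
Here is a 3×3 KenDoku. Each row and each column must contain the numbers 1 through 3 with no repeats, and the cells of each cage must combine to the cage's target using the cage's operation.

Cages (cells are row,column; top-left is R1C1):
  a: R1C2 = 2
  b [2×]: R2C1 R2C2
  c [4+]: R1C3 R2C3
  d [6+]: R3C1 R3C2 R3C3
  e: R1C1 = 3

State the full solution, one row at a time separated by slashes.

3 2 1 / 2 1 3 / 1 3 2

Cage e is a single given cell; hence R1C1 = 3.
A is a freebie, which forces R1C2 = 2.
Row 1 now contains 3, leaving R1C3 = 1.
Column 2 now contains 2, which forces R2C2 = 1.
1 is placed in column 3, leaving R2C3 = 3.
Column 2 now contains 1, leaving R3C2 = 3.
Column 3 already has 3, so R3C3 = 2.
1 is placed in row 2; hence R2C1 = 2.
Row 3 already has 2, which forces R3C1 = 1.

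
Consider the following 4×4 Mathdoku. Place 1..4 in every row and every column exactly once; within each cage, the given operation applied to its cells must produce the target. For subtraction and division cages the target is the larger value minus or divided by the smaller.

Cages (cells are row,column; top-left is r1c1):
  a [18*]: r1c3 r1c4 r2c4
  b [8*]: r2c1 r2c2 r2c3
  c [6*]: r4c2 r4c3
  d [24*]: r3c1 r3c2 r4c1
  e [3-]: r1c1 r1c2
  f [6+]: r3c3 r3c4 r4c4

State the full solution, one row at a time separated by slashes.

The 3 cells of cage a must have product 18, which forces r1c3 = 3.
Cage a needs product 18, which forces r1c4 = 2.
Cage a has product 18, leaving r2c4 = 3.
3 is placed in column 3, so r4c3 = 2.
3 is placed in column 4, leaving r4c4 = 1.
Column 3 already has 2; hence r3c3 = 1.
Column 4 now contains 1; hence r3c4 = 4.
Row 4 now contains 2, leaving r4c2 = 3.
1 is placed in column 3, which forces r2c3 = 4.
Cage d has product 24, leaving r3c1 = 3.
Column 2 already has 3, leaving r3c2 = 2.
Row 4 already has 3, so r4c1 = 4.
4 is placed in column 1, so r1c1 = 1.
The two cells of cage e must have difference 3, so r1c2 = 4.
The 3 cells of cage b must have product 8, so r2c1 = 2.
Column 2 now contains 2; hence r2c2 = 1.

1 4 3 2 / 2 1 4 3 / 3 2 1 4 / 4 3 2 1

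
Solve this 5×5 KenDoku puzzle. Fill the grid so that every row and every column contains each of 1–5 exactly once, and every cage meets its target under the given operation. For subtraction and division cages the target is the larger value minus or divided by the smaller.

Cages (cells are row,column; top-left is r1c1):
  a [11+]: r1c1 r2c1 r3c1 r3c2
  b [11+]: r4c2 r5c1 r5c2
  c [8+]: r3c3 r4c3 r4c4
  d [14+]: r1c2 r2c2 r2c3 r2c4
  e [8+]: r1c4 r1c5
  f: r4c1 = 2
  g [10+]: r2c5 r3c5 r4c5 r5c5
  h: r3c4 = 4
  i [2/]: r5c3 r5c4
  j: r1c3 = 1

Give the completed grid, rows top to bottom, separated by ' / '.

Cage j is given, which forces r1c3 = 1.
Cage h is given, which forces r3c4 = 4.
F is a freebie, which forces r4c1 = 2.
Cage c needs sum 8, leaving r4c4 = 1.
Column 4 now contains 1, so r5c4 = 2.
Row 5 already has 2, which forces r5c3 = 4.
Cage c needs sum 8, leaving r3c3 = 2.
4 is placed in column 3, so r4c3 = 5.
Column 3 already has 5, so r2c3 = 3.
Cage d needs sum 14, leaving r2c4 = 5.
The 4 cells of cage g must have sum 10; hence r2c5 = 2.
5 is placed in row 4, leaving r4c2 = 3.
Cage g needs sum 10, leaving r4c5 = 4.
Cage b needs sum 11; hence r5c1 = 3.
The 3 cells of cage b must have sum 11, so r5c2 = 5.
Row 5 now contains 3; hence r5c5 = 1.
Column 1 already has 3; hence r1c1 = 4.
Cage d has sum 14; hence r1c2 = 2.
Column 4 now contains 5; hence r1c4 = 3.
The two cells of cage e must have sum 8, so r1c5 = 5.
Cage a needs sum 11, leaving r2c1 = 1.
Cage d has sum 14; hence r2c2 = 4.
Cage a needs sum 11, leaving r3c1 = 5.
Column 2 now contains 3; hence r3c2 = 1.
1 is placed in column 5, which forces r3c5 = 3.

4 2 1 3 5 / 1 4 3 5 2 / 5 1 2 4 3 / 2 3 5 1 4 / 3 5 4 2 1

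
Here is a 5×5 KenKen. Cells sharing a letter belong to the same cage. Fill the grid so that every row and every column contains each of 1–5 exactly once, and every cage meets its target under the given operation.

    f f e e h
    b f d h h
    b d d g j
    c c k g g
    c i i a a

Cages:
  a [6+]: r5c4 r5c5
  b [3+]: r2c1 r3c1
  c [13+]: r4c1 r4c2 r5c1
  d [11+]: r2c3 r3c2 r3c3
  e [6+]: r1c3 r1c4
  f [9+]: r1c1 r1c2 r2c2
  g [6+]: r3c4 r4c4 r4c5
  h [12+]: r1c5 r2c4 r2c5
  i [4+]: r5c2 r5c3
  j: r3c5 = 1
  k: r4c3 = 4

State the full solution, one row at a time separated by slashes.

J is a freebie, leaving r3c5 = 1.
Cage k is given, which forces r4c3 = 4.
Cage b needs two cells with sum 3, leaving r2c1 = 1.
Row 3 already has 1, so r3c1 = 2.
Row 3 now contains 2, leaving r3c3 = 5.
Row 3 now contains 2, so r3c4 = 3.
Cage c has sum 13, so r4c1 = 3.
Row 4 already has 4, which forces r4c2 = 5.
Cage g has sum 6, leaving r4c4 = 1.
3 is placed in row 4, leaving r4c5 = 2.
The 3 cells of cage c must have sum 13; hence r5c1 = 5.
Row 5 now contains 5, leaving r5c5 = 4.
5 is placed in column 1, so r1c1 = 4.
Row 1 already has 4, leaving r1c4 = 5.
Row 1 already has 5, leaving r1c5 = 3.
Cage d has sum 11, so r2c3 = 2.
Cage h needs sum 12, which forces r2c4 = 4.
Column 5 now contains 3, so r2c5 = 5.
3 is placed in row 3, leaving r3c2 = 4.
Row 5 now contains 4; hence r5c4 = 2.
The 3 cells of cage f must have sum 9, leaving r1c2 = 2.
Column 3 already has 2; hence r1c3 = 1.
Row 2 already has 4, which forces r2c2 = 3.
Column 2 already has 3; hence r5c2 = 1.
1 is placed in column 3, leaving r5c3 = 3.

4 2 1 5 3 / 1 3 2 4 5 / 2 4 5 3 1 / 3 5 4 1 2 / 5 1 3 2 4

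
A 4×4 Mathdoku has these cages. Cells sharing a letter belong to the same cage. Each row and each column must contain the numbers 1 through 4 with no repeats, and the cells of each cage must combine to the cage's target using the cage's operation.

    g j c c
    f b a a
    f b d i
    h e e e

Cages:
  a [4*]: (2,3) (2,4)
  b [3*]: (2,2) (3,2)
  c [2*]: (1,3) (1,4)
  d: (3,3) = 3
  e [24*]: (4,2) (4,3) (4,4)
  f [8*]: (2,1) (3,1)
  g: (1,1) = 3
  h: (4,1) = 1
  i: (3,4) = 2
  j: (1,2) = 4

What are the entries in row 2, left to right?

2 3 1 4

Cage g is a single given cell, so (1,1) = 3.
J is a freebie, which forces (1,2) = 4.
Cage d is a single given cell; hence (3,3) = 3.
Cage i is given, so (3,4) = 2.
Cage h is a single given cell, leaving (4,1) = 1.
Cage c's pair has product 2, leaving (1,3) = 2.
2 is placed in column 4; hence (1,4) = 1.
Cage f needs two cells with product 8, so (2,1) = 2.
The two cells of cage b must have product 3, which forces (2,2) = 3.
Column 4 already has 1, so (2,4) = 4.
2 is placed in row 3, leaving (3,1) = 4.
Row 3 already has 3, which forces (3,2) = 1.
3 is placed in column 2, so (4,2) = 2.
Column 3 already has 2, so (4,3) = 4.
4 is placed in column 4, leaving (4,4) = 3.
4 is placed in row 2, leaving (2,3) = 1.
Filled in: 3 4 2 1 / 2 3 1 4 / 4 1 3 2 / 1 2 4 3.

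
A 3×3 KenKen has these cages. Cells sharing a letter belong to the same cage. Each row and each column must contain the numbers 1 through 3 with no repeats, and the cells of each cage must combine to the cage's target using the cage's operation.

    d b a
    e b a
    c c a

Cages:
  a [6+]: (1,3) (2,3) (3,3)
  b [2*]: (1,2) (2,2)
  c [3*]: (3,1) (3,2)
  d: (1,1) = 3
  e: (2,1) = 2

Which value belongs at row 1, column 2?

2

Cage d is given, which forces (1,1) = 3.
E is a freebie; hence (2,1) = 2.
Row 2 already has 2, so (2,2) = 1.
Row 2 already has 1, leaving (2,3) = 3.
3 is placed in column 1, which forces (3,1) = 1.
Column 2 already has 1, leaving (3,2) = 3.
1 is placed in row 3, so (3,3) = 2.
Column 2 already has 1, so (1,2) = 2.
Column 3 already has 2, which forces (1,3) = 1.
The full grid is 3 2 1 / 2 1 3 / 1 3 2.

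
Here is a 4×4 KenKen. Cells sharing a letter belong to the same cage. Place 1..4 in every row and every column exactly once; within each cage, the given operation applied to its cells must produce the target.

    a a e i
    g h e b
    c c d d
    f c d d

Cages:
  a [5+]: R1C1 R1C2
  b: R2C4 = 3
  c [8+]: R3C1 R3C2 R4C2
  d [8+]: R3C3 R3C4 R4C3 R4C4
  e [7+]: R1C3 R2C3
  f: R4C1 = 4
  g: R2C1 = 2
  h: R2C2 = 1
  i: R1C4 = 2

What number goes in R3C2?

I is a freebie, so R1C4 = 2.
Cage g is given, leaving R2C1 = 2.
Cage h is given; hence R2C2 = 1.
Cage b is given, leaving R2C4 = 3.
Cage f is a single given cell, so R4C1 = 4.
Row 4 already has 4, which forces R4C4 = 1.
Cage a's pair has sum 5, leaving R1C1 = 1.
Cage a needs two cells with sum 5, so R1C2 = 4.
The two cells of cage e must have sum 7, so R1C3 = 3.
3 is placed in row 2, which forces R2C3 = 4.
Column 1 already has 1, which forces R3C1 = 3.
Column 2 already has 4, which forces R3C2 = 2.
Cage d has sum 8, so R3C3 = 1.
1 is placed in column 4; hence R3C4 = 4.
Cage c has sum 8, so R4C2 = 3.
The 4 cells of cage d must have sum 8, leaving R4C3 = 2.
Completed grid: 1 4 3 2 / 2 1 4 3 / 3 2 1 4 / 4 3 2 1.

2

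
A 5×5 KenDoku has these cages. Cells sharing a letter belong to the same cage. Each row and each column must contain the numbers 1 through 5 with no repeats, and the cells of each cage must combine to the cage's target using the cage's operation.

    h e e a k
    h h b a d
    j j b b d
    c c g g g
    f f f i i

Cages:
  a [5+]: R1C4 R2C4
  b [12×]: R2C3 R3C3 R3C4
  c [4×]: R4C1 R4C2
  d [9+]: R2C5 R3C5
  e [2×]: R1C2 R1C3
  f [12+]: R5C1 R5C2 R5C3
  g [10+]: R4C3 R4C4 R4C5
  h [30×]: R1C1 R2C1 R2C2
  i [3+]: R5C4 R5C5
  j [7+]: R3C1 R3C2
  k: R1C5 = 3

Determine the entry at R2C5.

Cage k is given, leaving R1C5 = 3.
The only place for 4 in row 1 is R1C4.
Cage a's pair has sum 5, leaving R2C4 = 1.
Column 4 already has 1; hence R5C4 = 2.
2 is placed in row 5, so R5C5 = 1.
Cage b needs product 12, leaving R2C3 = 4.
4 is placed in row 2, which forces R2C5 = 5.
The 3 cells of cage b must have product 12, which forces R3C3 = 1.
2 is placed in column 4, so R3C4 = 3.
Column 5 now contains 5, leaving R3C5 = 4.
3 is placed in column 4; hence R4C4 = 5.
Column 5 already has 4, leaving R4C5 = 2.
The 3 cells of cage h must have product 30, leaving R1C1 = 5.
Cage e needs two cells with product 2, so R1C2 = 1.
Column 3 already has 1; hence R1C3 = 2.
5 is placed in column 1, leaving R3C1 = 2.
2 is placed in row 3, so R3C2 = 5.
Column 2 already has 1, so R4C2 = 4.
Row 4 already has 2, leaving R4C3 = 3.
Column 2 already has 4, so R5C2 = 3.
Column 3 already has 3, so R5C3 = 5.
2 is placed in column 1, which forces R2C1 = 3.
3 is placed in column 2, which forces R2C2 = 2.
Row 4 already has 4, leaving R4C1 = 1.
3 is placed in row 5, which forces R5C1 = 4.
Filled in: 5 1 2 4 3 / 3 2 4 1 5 / 2 5 1 3 4 / 1 4 3 5 2 / 4 3 5 2 1.

5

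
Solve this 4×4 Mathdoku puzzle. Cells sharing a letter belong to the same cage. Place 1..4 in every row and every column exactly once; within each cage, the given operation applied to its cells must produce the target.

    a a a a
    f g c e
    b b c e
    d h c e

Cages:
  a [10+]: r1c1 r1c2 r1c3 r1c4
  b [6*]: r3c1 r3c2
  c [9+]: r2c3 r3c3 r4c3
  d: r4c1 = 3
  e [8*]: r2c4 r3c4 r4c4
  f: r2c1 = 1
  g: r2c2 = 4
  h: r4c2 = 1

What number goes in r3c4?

Cage f is a single given cell, so r2c1 = 1.
G is a freebie; hence r2c2 = 4.
4 is placed in row 2, which forces r2c4 = 2.
D is a freebie, leaving r4c1 = 3.
Cage h is given, leaving r4c2 = 1.
1 is placed in row 4; hence r4c4 = 4.
Row 2 now contains 2; hence r2c3 = 3.
Column 1 already has 3; hence r3c1 = 2.
Cage b needs two cells with product 6, so r3c2 = 3.
Cage c has sum 9; hence r3c3 = 4.
4 is placed in column 4, which forces r3c4 = 1.
4 is placed in row 4, which forces r4c3 = 2.
2 is placed in column 1, leaving r1c1 = 4.
3 is placed in column 2; hence r1c2 = 2.
Column 3 now contains 2, which forces r1c3 = 1.
Column 4 now contains 1; hence r1c4 = 3.
Filled in: 4 2 1 3 / 1 4 3 2 / 2 3 4 1 / 3 1 2 4.

1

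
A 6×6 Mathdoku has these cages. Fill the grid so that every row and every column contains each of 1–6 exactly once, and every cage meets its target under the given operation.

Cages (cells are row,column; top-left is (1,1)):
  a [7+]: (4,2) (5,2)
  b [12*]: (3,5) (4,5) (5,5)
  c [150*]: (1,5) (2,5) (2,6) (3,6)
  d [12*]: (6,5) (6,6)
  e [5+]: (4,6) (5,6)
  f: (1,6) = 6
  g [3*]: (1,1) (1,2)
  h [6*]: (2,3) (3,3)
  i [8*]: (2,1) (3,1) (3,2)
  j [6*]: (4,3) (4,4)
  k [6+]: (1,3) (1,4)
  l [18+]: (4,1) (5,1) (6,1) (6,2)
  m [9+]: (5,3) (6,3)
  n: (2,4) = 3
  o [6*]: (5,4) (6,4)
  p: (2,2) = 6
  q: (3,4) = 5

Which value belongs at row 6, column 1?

Cage f is a single given cell, leaving (1,6) = 6.
P is a freebie, leaving (2,2) = 6.
Cage n is a single given cell, so (2,4) = 3.
Cage q is given, which forces (3,4) = 5.
The 4 cells of cage c must have product 150, so (1,5) = 5.
Cage c needs product 150, leaving (2,5) = 2.
Cage c has product 150; hence (2,6) = 5.
Cage c has product 150, which forces (3,6) = 3.
Row 2 already has 2, so (2,3) = 1.
3 is placed in row 3, leaving (3,3) = 6.
Column 3 now contains 6, leaving (4,3) = 3.
Row 2 now contains 1, leaving (2,1) = 4.
Cage j needs two cells with product 6; hence (4,4) = 2.
Cage b needs product 12, leaving (5,5) = 3.
3 is placed in column 5, leaving (6,5) = 6.
Cage k needs two cells with sum 6, leaving (1,3) = 2.
Column 4 already has 2; hence (1,4) = 4.
Cage a needs two cells with sum 7, leaving (4,2) = 5.
Cage a's pair has sum 7, leaving (5,2) = 2.
Cage o needs two cells with product 6, leaving (5,4) = 6.
Column 2 now contains 5, so (6,2) = 4.
4 is placed in row 6, leaving (6,3) = 5.
Row 6 already has 6; hence (6,4) = 1.
Cage d's pair has product 12, which forces (6,6) = 2.
Cage i has product 8, leaving (3,1) = 2.
Column 2 already has 2; hence (3,2) = 1.
Row 3 now contains 1, which forces (3,5) = 4.
Row 4 now contains 5, leaving (4,1) = 6.
Column 5 now contains 4, so (4,5) = 1.
Row 4 now contains 1, which forces (4,6) = 4.
6 is placed in row 5, which forces (5,1) = 5.
5 is placed in column 3, which forces (5,3) = 4.
4 is placed in column 6, leaving (5,6) = 1.
Row 6 already has 2, so (6,1) = 3.
Column 1 already has 3; hence (1,1) = 1.
1 is placed in column 2, which forces (1,2) = 3.
Filled in: 1 3 2 4 5 6 / 4 6 1 3 2 5 / 2 1 6 5 4 3 / 6 5 3 2 1 4 / 5 2 4 6 3 1 / 3 4 5 1 6 2.

3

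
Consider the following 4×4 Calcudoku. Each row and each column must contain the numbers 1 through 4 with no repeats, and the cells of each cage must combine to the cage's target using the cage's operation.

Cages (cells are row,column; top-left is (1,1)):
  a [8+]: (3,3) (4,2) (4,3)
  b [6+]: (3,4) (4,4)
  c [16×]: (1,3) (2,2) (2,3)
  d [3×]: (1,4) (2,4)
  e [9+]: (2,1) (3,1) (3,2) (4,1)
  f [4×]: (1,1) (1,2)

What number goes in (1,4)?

In row 1, 2 can only go at (1,3), so (1,3) = 2.
Cage c has product 16, which forces (2,2) = 2.
Cage c needs product 16; hence (2,3) = 4.
The 3 cells of cage a must have sum 8, leaving (4,2) = 4.
Row 4 now contains 4, so (4,4) = 2.
Cage f's pair has product 4, which forces (1,1) = 4.
Column 2 now contains 4, which forces (1,2) = 1.
Row 1 already has 1, which forces (1,4) = 3.
Column 4 now contains 3; hence (2,4) = 1.
Column 1 already has 4, so (3,1) = 2.
Column 2 now contains 1, leaving (3,2) = 3.
Row 3 now contains 3, so (3,3) = 1.
Column 4 already has 2, which forces (3,4) = 4.
Column 3 already has 1, so (4,3) = 3.
Row 2 now contains 1, which forces (2,1) = 3.
Row 4 already has 3, leaving (4,1) = 1.
Completed grid: 4 1 2 3 / 3 2 4 1 / 2 3 1 4 / 1 4 3 2.

3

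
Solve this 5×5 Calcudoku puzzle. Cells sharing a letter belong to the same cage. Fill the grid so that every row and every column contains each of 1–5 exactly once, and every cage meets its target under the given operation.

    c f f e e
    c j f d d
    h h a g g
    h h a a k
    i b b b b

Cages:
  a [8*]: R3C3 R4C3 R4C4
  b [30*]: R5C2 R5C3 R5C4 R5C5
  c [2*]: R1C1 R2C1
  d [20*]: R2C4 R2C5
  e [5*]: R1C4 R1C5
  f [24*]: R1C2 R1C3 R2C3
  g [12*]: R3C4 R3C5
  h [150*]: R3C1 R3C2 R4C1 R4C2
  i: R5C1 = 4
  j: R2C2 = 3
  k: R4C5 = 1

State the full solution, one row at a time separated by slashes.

2 4 3 1 5 / 1 3 2 5 4 / 5 2 1 4 3 / 3 5 4 2 1 / 4 1 5 3 2

J is a freebie, so R2C2 = 3.
Cage k is a single given cell, which forces R4C5 = 1.
Cage i is a single given cell, so R5C1 = 4.
The 3 cells of cage f must have product 24, which forces R1C3 = 3.
Cage e needs two cells with product 5, leaving R1C4 = 1.
1 is placed in column 5, so R1C5 = 5.
Column 5 already has 5, so R2C5 = 4.
Cage a needs product 8, leaving R3C3 = 1.
4 is placed in column 5; hence R3C5 = 3.
3 is placed in column 5; hence R5C5 = 2.
1 is placed in row 1, so R1C1 = 2.
Cage f has product 24, leaving R1C2 = 4.
The two cells of cage c must have product 2, so R2C1 = 1.
4 is placed in row 2, so R2C3 = 2.
4 is placed in row 2; hence R2C4 = 5.
3 is placed in row 3, so R3C1 = 5.
Cage h needs product 150, which forces R3C2 = 2.
3 is placed in row 3; hence R3C4 = 4.
The 4 cells of cage h must have product 150, leaving R4C1 = 3.
Cage h needs product 150, leaving R4C2 = 5.
Column 3 already has 2, so R4C3 = 4.
Column 4 now contains 4, so R4C4 = 2.
Cage b needs product 30, leaving R5C2 = 1.
Row 5 already has 2, which forces R5C3 = 5.
The 4 cells of cage b must have product 30, so R5C4 = 3.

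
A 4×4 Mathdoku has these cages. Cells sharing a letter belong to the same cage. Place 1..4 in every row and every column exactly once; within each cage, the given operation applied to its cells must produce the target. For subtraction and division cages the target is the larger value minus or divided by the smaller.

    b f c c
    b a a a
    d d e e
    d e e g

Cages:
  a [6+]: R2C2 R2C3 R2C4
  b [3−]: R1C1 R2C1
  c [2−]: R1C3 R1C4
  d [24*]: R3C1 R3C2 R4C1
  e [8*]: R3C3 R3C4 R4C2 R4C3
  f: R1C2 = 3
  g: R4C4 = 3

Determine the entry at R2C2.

F is a freebie, which forces R1C2 = 3.
Cage g is a single given cell; hence R4C4 = 3.
Cage a has sum 6, leaving R2C3 = 3.
Cage d needs product 24; hence R3C1 = 3.
The only place for 1 in row 1 is R1C1.
1 is placed in column 1; hence R2C1 = 4.
Column 1 already has 4, which forces R4C1 = 2.
Cage d needs product 24, which forces R3C2 = 4.
Column 2 now contains 4; hence R4C2 = 1.
Row 4 already has 1, so R4C3 = 4.
4 is placed in column 3, leaving R1C3 = 2.
Cage c needs two cells with difference 2, leaving R1C4 = 4.
1 is placed in column 2, which forces R2C2 = 2.
The 3 cells of cage a must have sum 6, leaving R2C4 = 1.
Column 3 already has 2; hence R3C3 = 1.
1 is placed in column 4, leaving R3C4 = 2.
Completed grid: 1 3 2 4 / 4 2 3 1 / 3 4 1 2 / 2 1 4 3.

2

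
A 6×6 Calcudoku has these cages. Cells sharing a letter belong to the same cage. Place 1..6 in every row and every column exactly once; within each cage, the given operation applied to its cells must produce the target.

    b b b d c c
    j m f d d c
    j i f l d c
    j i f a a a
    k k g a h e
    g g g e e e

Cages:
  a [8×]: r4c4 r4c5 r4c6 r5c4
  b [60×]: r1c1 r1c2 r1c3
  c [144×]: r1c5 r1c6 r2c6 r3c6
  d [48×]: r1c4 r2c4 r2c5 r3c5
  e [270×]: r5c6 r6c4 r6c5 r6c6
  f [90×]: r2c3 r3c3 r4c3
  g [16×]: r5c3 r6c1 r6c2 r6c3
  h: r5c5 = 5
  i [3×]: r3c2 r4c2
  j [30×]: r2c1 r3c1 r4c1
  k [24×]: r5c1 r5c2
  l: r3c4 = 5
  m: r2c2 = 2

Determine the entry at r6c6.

5

M is a freebie, so r2c2 = 2.
L is a freebie, which forces r3c4 = 5.
The 4 cells of cage g must have product 16, which forces r5c3 = 2.
Cage a needs product 8, which forces r5c4 = 1.
Cage h is given, leaving r5c5 = 5.
Cage e needs product 270, which forces r5c6 = 3.
Cage g needs product 16, which forces r6c1 = 2.
Cage e needs product 270, so r6c6 = 5.
In row 1, 1 can only go at r1c6, so r1c6 = 1.
Cage c has product 144; hence r1c5 = 6.
Cage a needs product 8, so r4c5 = 1.
Column 5 now contains 6, which forces r6c5 = 3.
The 4 cells of cage d must have product 48, which forces r1c4 = 2.
The 4 cells of cage d must have product 48; hence r2c4 = 3.
3 is placed in column 5, so r2c5 = 4.
Row 2 already has 4, leaving r2c6 = 6.
Cage i needs two cells with product 3, leaving r3c2 = 1.
Cage d needs product 48; hence r3c5 = 2.
Column 6 already has 6, leaving r3c6 = 4.
1 is placed in row 4; hence r4c2 = 3.
Column 4 now contains 2, which forces r4c4 = 4.
4 is placed in column 6, which forces r4c6 = 2.
Column 2 already has 1, leaving r6c2 = 4.
Row 6 already has 4; hence r6c3 = 1.
Row 6 now contains 3, leaving r6c4 = 6.
Column 2 already has 4, so r1c2 = 5.
Cage j has product 30, which forces r2c1 = 1.
6 is placed in row 2; hence r2c3 = 5.
Row 3 already has 1; hence r3c1 = 6.
Cage f needs product 90, which forces r3c3 = 3.
The 3 cells of cage j must have product 30; hence r4c1 = 5.
Cage f has product 90, which forces r4c3 = 6.
The two cells of cage k must have product 24, so r5c1 = 4.
Column 2 already has 4, leaving r5c2 = 6.
4 is placed in column 1, which forces r1c1 = 3.
Column 3 now contains 3; hence r1c3 = 4.
The full grid is 3 5 4 2 6 1 / 1 2 5 3 4 6 / 6 1 3 5 2 4 / 5 3 6 4 1 2 / 4 6 2 1 5 3 / 2 4 1 6 3 5.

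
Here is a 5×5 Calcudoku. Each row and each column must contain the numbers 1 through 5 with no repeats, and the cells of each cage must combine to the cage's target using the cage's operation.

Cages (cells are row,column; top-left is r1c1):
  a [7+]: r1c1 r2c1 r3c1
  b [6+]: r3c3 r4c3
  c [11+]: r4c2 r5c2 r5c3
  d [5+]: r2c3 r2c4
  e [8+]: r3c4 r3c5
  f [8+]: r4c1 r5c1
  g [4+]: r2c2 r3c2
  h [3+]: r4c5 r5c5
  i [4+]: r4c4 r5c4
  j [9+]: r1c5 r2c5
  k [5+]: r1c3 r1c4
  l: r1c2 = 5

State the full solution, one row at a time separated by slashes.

1 5 3 2 4 / 2 3 1 4 5 / 4 1 2 5 3 / 5 2 4 3 1 / 3 4 5 1 2

Cage l is a single given cell, leaving r1c2 = 5.
Row 1 now contains 5, which forces r1c5 = 4.
Column 5 now contains 4, so r2c5 = 5.
Column 5 now contains 5; hence r3c5 = 3.
Cage g's pair has sum 4, so r2c2 = 3.
Row 3 now contains 3; hence r3c2 = 1.
Row 3 now contains 3, which forces r3c4 = 5.
Cage c has sum 11; hence r5c3 = 5.
Cage f's pair has sum 8, leaving r4c1 = 5.
Row 5 now contains 5; hence r5c1 = 3.
Row 5 already has 3, leaving r5c4 = 1.
Row 5 now contains 1, leaving r5c5 = 2.
Cage d needs two cells with sum 5, so r2c3 = 1.
Column 4 already has 1; hence r2c4 = 4.
Cage c needs sum 11, leaving r4c2 = 2.
Row 4 already has 2, which forces r4c3 = 4.
Column 4 already has 1, so r4c4 = 3.
2 is placed in column 5, which forces r4c5 = 1.
Row 5 now contains 2, leaving r5c2 = 4.
The 3 cells of cage a must have sum 7, which forces r1c1 = 1.
Cage k needs two cells with sum 5, leaving r1c3 = 3.
3 is placed in column 4, leaving r1c4 = 2.
Row 2 already has 4, leaving r2c1 = 2.
Cage a has sum 7, leaving r3c1 = 4.
4 is placed in column 3, so r3c3 = 2.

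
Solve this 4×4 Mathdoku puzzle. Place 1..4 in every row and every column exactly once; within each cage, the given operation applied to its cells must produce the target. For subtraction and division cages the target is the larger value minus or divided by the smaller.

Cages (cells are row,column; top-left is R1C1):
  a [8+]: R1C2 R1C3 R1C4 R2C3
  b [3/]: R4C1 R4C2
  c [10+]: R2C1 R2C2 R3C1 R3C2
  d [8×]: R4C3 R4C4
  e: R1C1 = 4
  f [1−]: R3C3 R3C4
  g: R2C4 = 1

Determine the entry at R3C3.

Cage e is a single given cell, which forces R1C1 = 4.
G is a freebie, so R2C4 = 1.
Row 2 now contains 1, leaving R2C3 = 2.
2 is placed in column 3, leaving R4C3 = 4.
Row 4 already has 4, leaving R4C4 = 2.
Cage a has sum 8; hence R1C2 = 2.
Cage a has sum 8, so R1C3 = 1.
Column 4 already has 2; hence R1C4 = 3.
2 is placed in row 2; hence R2C1 = 3.
Cage c needs sum 10, which forces R2C2 = 4.
2 is placed in column 2; hence R3C2 = 1.
Cage f's pair has difference 1, which forces R3C3 = 3.
The two cells of cage f must have difference 1; hence R3C4 = 4.
3 is placed in column 1, so R4C1 = 1.
Column 2 already has 1, leaving R4C2 = 3.
1 is placed in row 3, which forces R3C1 = 2.
The full grid is 4 2 1 3 / 3 4 2 1 / 2 1 3 4 / 1 3 4 2.

3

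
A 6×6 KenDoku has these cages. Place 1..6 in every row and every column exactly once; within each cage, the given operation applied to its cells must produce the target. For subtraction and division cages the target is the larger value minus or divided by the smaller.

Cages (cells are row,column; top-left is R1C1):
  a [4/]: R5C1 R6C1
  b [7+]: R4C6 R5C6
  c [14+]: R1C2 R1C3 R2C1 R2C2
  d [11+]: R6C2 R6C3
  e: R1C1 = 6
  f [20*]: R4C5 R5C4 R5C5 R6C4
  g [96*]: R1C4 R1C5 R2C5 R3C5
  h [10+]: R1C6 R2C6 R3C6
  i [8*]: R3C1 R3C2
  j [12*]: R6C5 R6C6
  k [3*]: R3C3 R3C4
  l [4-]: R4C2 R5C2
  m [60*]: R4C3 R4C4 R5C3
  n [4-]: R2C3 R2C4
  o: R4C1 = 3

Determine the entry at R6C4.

2

E is a freebie; hence R1C1 = 6.
Cage o is given, leaving R4C1 = 3.
Row 3 needs a 5, and only R3C6 is open for it.
Row 3 needs a 6, and only R3C5 is open for it.
The only place for 5 in column 1 is R2C1.
Column 1 needs a 2, and only R3C1 is open for it.
2 is placed in row 3, leaving R3C2 = 4.
In column 4, 3 can only go at R3C4, so R3C4 = 3.
Row 3 already has 3, so R3C3 = 1.
In column 5, 3 can only go at R6C5, so R6C5 = 3.
The two cells of cage j must have product 12, leaving R6C6 = 4.
Cage a needs two cells with quotient 4, which forces R5C1 = 4.
Row 6 already has 4, leaving R6C1 = 1.
Row 2 needs a 1, and only R2C2 is open for it.
Row 1 needs a 1, and only R1C5 is open for it.
The 4 cells of cage g must have product 96, leaving R1C4 = 4.
Cage g needs product 96; hence R2C5 = 4.
Cage f needs product 20, leaving R5C4 = 1.
Row 5 already has 1, leaving R5C6 = 6.
The 4 cells of cage f must have product 20, leaving R6C4 = 2.
The two cells of cage n must have difference 4, so R2C3 = 2.
Column 4 now contains 2, which forces R2C4 = 6.
Row 2 now contains 2, so R2C6 = 3.
Cage l needs two cells with difference 4, so R4C2 = 6.
6 is placed in column 4, which forces R4C4 = 5.
5 is placed in row 4; hence R4C5 = 2.
Column 6 now contains 6, which forces R4C6 = 1.
Row 5 now contains 6; hence R5C2 = 2.
2 is placed in column 5; hence R5C5 = 5.
6 is placed in column 2, leaving R6C2 = 5.
Row 6 now contains 5, which forces R6C3 = 6.
Column 2 now contains 5; hence R1C2 = 3.
Cage c has sum 14, so R1C3 = 5.
Column 6 already has 3, which forces R1C6 = 2.
5 is placed in row 4, which forces R4C3 = 4.
Row 5 already has 5, so R5C3 = 3.
The full grid is 6 3 5 4 1 2 / 5 1 2 6 4 3 / 2 4 1 3 6 5 / 3 6 4 5 2 1 / 4 2 3 1 5 6 / 1 5 6 2 3 4.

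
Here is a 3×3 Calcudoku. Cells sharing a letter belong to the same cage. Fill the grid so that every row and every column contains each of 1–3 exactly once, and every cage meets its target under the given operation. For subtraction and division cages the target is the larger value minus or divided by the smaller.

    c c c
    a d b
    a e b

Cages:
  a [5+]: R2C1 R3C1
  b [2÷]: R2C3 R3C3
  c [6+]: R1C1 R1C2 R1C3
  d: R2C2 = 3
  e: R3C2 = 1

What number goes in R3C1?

Cage d is a single given cell; hence R2C2 = 3.
E is a freebie; hence R3C2 = 1.
Row 3 already has 1, so R3C3 = 2.
1 is placed in column 2, so R1C2 = 2.
3 is placed in row 2, leaving R2C1 = 2.
2 is placed in column 3; hence R2C3 = 1.
Row 3 now contains 2, leaving R3C1 = 3.
Column 1 already has 3, which forces R1C1 = 1.
1 is placed in column 3, so R1C3 = 3.
Filled in: 1 2 3 / 2 3 1 / 3 1 2.

3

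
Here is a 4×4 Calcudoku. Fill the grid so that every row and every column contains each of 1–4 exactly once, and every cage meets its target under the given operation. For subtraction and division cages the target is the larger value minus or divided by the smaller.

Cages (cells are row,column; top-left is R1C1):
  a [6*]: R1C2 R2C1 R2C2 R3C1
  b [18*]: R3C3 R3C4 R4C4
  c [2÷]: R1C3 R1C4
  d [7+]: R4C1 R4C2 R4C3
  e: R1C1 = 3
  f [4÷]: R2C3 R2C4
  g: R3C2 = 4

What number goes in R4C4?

3

Cage e is given; hence R1C1 = 3.
Cage g is a single given cell, leaving R3C2 = 4.
Cage b needs product 18, which forces R3C3 = 3.
Cage b needs product 18, so R3C4 = 2.
The 3 cells of cage b must have product 18, leaving R4C4 = 3.
Cage a needs product 6, which forces R1C2 = 1.
The two cells of cage c must have quotient 2; hence R1C3 = 2.
Row 1 now contains 1, which forces R1C4 = 4.
Cage a needs product 6, so R2C1 = 2.
The 4 cells of cage a must have product 6, which forces R2C2 = 3.
Column 4 already has 4, leaving R2C4 = 1.
2 is placed in row 3, which forces R3C1 = 1.
Column 1 now contains 1; hence R4C1 = 4.
1 is placed in column 2; hence R4C2 = 2.
Row 4 already has 4, which forces R4C3 = 1.
Row 2 already has 1; hence R2C3 = 4.
Filled in: 3 1 2 4 / 2 3 4 1 / 1 4 3 2 / 4 2 1 3.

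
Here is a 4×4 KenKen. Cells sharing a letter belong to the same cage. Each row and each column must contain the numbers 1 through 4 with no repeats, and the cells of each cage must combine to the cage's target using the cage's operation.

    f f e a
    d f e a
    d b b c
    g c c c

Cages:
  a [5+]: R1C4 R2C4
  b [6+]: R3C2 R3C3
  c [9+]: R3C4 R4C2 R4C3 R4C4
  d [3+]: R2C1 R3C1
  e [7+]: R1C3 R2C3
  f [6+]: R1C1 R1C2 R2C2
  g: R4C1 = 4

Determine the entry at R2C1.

G is a freebie, which forces R4C1 = 4.
Cage c has sum 9, leaving R3C4 = 3.
The only place for 1 in row 3 is R3C1.
Column 1 already has 1; hence R2C1 = 2.
2 is placed in column 1, leaving R1C1 = 3.
The 3 cells of cage f must have sum 6, leaving R1C2 = 2.
3 is placed in row 1, so R1C3 = 4.
Row 1 already has 4, so R1C4 = 1.
Cage f needs sum 6, so R2C2 = 1.
Column 3 already has 4, leaving R2C3 = 3.
Column 4 now contains 1; hence R2C4 = 4.
Column 2 already has 2; hence R3C2 = 4.
Column 3 already has 4, so R3C3 = 2.
Column 2 already has 1, so R4C2 = 3.
2 is placed in column 3; hence R4C3 = 1.
Column 4 now contains 1, which forces R4C4 = 2.
The full grid is 3 2 4 1 / 2 1 3 4 / 1 4 2 3 / 4 3 1 2.

2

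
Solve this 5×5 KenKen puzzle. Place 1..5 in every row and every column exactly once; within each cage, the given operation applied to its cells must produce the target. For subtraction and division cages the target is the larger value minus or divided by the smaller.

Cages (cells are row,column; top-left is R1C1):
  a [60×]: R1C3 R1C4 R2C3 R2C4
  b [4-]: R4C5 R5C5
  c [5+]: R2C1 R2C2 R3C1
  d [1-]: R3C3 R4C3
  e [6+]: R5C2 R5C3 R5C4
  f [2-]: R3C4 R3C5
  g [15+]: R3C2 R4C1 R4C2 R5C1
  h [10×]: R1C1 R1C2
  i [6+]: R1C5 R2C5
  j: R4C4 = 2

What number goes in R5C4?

1

Cage j is given, so R4C4 = 2.
Row 5 needs a 4, and only R5C1 is open for it.
The only place for 5 in row 5 is R5C5.
5 is placed in column 5; hence R4C5 = 1.
In column 2, 4 can only go at R4C2, so R4C2 = 4.
Cage g has sum 15; hence R3C2 = 2.
2 is placed in row 3, so R3C3 = 4.
2 is placed in row 3; hence R3C5 = 3.
Cage g has sum 15, so R4C1 = 5.
Row 4 now contains 5; hence R4C3 = 3.
Column 1 already has 5, so R1C1 = 2.
2 is placed in column 2; hence R1C2 = 5.
Row 1 already has 5, leaving R1C3 = 1.
Row 1 already has 2, so R1C5 = 4.
Cage c has sum 5, so R2C1 = 3.
2 is placed in column 2, which forces R2C2 = 1.
Column 3 already has 1, which forces R2C3 = 5.
Row 2 now contains 3; hence R2C4 = 4.
Column 5 already has 4; hence R2C5 = 2.
2 is placed in row 3; hence R3C1 = 1.
Row 3 now contains 1, leaving R3C4 = 5.
1 is placed in column 2, so R5C2 = 3.
The 3 cells of cage e must have sum 6, so R5C3 = 2.
3 is placed in row 5; hence R5C4 = 1.
Row 1 now contains 4, leaving R1C4 = 3.
The full grid is 2 5 1 3 4 / 3 1 5 4 2 / 1 2 4 5 3 / 5 4 3 2 1 / 4 3 2 1 5.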